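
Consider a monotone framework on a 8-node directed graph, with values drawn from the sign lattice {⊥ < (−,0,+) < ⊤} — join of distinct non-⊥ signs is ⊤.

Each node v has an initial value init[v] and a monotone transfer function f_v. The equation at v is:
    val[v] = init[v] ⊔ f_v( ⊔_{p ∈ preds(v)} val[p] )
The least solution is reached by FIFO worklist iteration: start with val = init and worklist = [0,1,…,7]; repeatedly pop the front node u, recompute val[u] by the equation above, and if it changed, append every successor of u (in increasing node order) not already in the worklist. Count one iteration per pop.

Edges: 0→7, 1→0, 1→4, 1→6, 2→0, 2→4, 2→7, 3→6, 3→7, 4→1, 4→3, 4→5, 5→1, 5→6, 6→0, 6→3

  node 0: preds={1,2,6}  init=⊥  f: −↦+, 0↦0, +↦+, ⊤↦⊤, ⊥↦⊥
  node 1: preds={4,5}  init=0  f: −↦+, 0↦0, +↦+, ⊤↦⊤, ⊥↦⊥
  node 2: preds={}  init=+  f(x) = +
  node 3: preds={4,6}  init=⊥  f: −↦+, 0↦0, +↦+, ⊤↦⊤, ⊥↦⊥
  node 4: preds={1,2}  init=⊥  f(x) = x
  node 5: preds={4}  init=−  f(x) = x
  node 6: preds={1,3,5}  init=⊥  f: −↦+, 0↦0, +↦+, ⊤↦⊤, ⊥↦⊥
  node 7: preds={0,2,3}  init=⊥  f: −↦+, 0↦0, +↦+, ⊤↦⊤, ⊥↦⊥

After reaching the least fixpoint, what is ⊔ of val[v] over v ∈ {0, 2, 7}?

Iteration log — 13 steps:
  step 1. node 0  ⊔preds=⊤  new=⊤  old=⊥  +wl: 
  step 2. node 1  ⊔preds=−  new=⊤  old=0  +wl: 0
  step 3. node 2  ⊔preds=⊥  new=+  stable
  step 4. node 3  ⊔preds=⊥  new=⊥  stable
  step 5. node 4  ⊔preds=⊤  new=⊤  old=⊥  +wl: 1,3
  step 6. node 5  ⊔preds=⊤  new=⊤  old=−  +wl: 
  step 7. node 6  ⊔preds=⊤  new=⊤  old=⊥  +wl: 
  step 8. node 7  ⊔preds=⊤  new=⊤  old=⊥  +wl: 
  step 9. node 0  ⊔preds=⊤  new=⊤  stable
  step 10. node 1  ⊔preds=⊤  new=⊤  stable
  step 11. node 3  ⊔preds=⊤  new=⊤  old=⊥  +wl: 6,7
  step 12. node 6  ⊔preds=⊤  new=⊤  stable
  step 13. node 7  ⊔preds=⊤  new=⊤  stable

Least fixpoint reached:
  node 0: ⊤
  node 1: ⊤
  node 2: +
  node 3: ⊤
  node 4: ⊤
  node 5: ⊤
  node 6: ⊤
  node 7: ⊤

⊤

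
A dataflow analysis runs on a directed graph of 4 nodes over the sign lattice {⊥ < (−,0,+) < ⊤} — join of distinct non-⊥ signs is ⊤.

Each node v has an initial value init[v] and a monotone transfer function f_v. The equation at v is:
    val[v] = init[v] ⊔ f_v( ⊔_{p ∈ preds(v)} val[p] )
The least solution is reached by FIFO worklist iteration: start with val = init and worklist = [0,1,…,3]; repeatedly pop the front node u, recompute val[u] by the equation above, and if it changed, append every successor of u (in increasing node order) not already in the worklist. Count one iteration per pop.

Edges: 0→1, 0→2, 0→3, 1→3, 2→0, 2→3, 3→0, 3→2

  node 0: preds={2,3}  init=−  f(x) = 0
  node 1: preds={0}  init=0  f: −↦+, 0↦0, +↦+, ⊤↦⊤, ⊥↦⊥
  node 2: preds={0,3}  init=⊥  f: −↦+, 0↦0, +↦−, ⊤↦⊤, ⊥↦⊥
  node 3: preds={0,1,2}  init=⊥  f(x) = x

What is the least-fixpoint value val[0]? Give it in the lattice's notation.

⊤

Worklist (6 pops):
  #1 pop 0: in=⊥ → ⊤ (was −); enqueue []
  #2 pop 1: in=⊤ → ⊤ (was 0); enqueue []
  #3 pop 2: in=⊤ → ⊤ (was ⊥); enqueue [0]
  #4 pop 3: in=⊤ → ⊤ (was ⊥); enqueue [2]
  #5 pop 0: in=⊤ → ⊤ (no change)
  #6 pop 2: in=⊤ → ⊤ (no change)

Fixpoint:
  val[0] = ⊤
  val[1] = ⊤
  val[2] = ⊤
  val[3] = ⊤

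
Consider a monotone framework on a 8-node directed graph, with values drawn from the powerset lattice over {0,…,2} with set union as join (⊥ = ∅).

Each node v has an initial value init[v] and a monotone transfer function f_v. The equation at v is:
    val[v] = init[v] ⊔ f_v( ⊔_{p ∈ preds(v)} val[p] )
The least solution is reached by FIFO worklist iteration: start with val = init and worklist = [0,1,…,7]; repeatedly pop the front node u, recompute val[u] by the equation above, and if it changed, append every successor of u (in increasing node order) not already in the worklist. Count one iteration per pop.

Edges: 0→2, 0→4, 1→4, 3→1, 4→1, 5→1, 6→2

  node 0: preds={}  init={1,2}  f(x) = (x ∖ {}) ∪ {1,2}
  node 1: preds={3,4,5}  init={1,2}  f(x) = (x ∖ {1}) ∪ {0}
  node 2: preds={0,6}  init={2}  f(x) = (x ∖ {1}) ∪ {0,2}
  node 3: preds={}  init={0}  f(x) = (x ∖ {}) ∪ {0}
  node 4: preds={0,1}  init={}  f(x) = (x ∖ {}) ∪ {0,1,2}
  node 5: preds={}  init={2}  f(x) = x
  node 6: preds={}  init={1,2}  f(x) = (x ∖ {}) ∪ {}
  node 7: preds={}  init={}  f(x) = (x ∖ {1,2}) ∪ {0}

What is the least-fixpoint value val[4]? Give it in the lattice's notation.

{0,1,2}

Iteration log — 9 steps:
  step 1. node 0  ⊔preds={}  new={1,2}  stable
  step 2. node 1  ⊔preds={0,2}  new={0,1,2}  old={1,2}  +wl: 
  step 3. node 2  ⊔preds={1,2}  new={0,2}  old={2}  +wl: 
  step 4. node 3  ⊔preds={}  new={0}  stable
  step 5. node 4  ⊔preds={0,1,2}  new={0,1,2}  old={}  +wl: 1
  step 6. node 5  ⊔preds={}  new={2}  stable
  step 7. node 6  ⊔preds={}  new={1,2}  stable
  step 8. node 7  ⊔preds={}  new={0}  old={}  +wl: 
  step 9. node 1  ⊔preds={0,1,2}  new={0,1,2}  stable

Least fixpoint reached:
  node 0: {1,2}
  node 1: {0,1,2}
  node 2: {0,2}
  node 3: {0}
  node 4: {0,1,2}
  node 5: {2}
  node 6: {1,2}
  node 7: {0}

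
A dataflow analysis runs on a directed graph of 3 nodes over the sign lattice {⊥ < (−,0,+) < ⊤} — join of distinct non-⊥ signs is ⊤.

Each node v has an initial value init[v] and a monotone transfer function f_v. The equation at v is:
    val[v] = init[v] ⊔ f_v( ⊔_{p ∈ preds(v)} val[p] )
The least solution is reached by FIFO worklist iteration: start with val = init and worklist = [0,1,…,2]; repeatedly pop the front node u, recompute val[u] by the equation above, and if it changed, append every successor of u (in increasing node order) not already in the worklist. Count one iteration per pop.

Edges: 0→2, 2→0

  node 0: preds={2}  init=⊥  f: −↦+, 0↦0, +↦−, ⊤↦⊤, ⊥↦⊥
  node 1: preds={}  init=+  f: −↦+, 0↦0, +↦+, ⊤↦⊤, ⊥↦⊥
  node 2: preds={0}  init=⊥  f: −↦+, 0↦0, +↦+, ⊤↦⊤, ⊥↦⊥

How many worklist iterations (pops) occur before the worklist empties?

Worklist (3 pops):
  #1 pop 0: in=⊥ → ⊥ (no change)
  #2 pop 1: in=⊥ → + (no change)
  #3 pop 2: in=⊥ → ⊥ (no change)

Fixpoint:
  val[0] = ⊥
  val[1] = +
  val[2] = ⊥

3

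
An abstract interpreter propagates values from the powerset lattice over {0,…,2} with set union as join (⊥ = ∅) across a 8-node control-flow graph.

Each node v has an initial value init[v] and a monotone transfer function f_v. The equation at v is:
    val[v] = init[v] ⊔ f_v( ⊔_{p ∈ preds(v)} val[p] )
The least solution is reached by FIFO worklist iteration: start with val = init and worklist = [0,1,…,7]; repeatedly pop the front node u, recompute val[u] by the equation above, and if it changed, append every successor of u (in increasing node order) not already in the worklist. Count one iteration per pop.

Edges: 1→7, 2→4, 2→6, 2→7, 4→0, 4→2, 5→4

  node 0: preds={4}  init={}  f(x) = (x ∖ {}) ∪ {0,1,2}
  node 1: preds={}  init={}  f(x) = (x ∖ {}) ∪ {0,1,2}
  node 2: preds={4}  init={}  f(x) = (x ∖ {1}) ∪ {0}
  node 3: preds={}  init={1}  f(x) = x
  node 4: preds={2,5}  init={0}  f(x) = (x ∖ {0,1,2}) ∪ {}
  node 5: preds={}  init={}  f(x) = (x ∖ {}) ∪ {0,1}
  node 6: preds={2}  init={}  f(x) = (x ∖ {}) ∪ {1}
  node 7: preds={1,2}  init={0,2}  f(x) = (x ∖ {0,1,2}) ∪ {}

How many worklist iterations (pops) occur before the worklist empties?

Iteration log — 9 steps:
  step 1. node 0  ⊔preds={0}  new={0,1,2}  old={}  +wl: 
  step 2. node 1  ⊔preds={}  new={0,1,2}  old={}  +wl: 
  step 3. node 2  ⊔preds={0}  new={0}  old={}  +wl: 
  step 4. node 3  ⊔preds={}  new={1}  stable
  step 5. node 4  ⊔preds={0}  new={0}  stable
  step 6. node 5  ⊔preds={}  new={0,1}  old={}  +wl: 4
  step 7. node 6  ⊔preds={0}  new={0,1}  old={}  +wl: 
  step 8. node 7  ⊔preds={0,1,2}  new={0,2}  stable
  step 9. node 4  ⊔preds={0,1}  new={0}  stable

Least fixpoint reached:
  node 0: {0,1,2}
  node 1: {0,1,2}
  node 2: {0}
  node 3: {1}
  node 4: {0}
  node 5: {0,1}
  node 6: {0,1}
  node 7: {0,2}

9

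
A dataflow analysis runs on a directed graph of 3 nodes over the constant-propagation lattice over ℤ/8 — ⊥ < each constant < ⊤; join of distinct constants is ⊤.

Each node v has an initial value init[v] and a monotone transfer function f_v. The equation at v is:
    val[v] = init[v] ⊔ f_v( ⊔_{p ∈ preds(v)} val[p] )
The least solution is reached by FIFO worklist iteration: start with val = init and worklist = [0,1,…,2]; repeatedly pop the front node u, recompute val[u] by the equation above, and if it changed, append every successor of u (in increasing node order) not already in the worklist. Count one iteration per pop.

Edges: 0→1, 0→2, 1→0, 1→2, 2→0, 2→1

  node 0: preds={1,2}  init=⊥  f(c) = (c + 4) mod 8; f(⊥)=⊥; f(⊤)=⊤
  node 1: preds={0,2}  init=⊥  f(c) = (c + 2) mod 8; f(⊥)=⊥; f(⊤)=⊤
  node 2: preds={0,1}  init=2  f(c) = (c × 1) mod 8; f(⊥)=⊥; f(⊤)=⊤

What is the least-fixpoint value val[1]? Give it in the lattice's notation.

⊤

Trace (6 dequeues):
  [1] u=0 | in 2 | out 6 | prev ⊥ | push {}
  [2] u=1 | in ⊤ | out ⊤ | prev ⊥ | push {0}
  [3] u=2 | in ⊤ | out ⊤ | prev 2 | push {1}
  [4] u=0 | in ⊤ | out ⊤ | prev 6 | push {2}
  [5] u=1 | in ⊤ | out ⊤ | ==
  [6] u=2 | in ⊤ | out ⊤ | ==

Converged values:
  [0] ⊤
  [1] ⊤
  [2] ⊤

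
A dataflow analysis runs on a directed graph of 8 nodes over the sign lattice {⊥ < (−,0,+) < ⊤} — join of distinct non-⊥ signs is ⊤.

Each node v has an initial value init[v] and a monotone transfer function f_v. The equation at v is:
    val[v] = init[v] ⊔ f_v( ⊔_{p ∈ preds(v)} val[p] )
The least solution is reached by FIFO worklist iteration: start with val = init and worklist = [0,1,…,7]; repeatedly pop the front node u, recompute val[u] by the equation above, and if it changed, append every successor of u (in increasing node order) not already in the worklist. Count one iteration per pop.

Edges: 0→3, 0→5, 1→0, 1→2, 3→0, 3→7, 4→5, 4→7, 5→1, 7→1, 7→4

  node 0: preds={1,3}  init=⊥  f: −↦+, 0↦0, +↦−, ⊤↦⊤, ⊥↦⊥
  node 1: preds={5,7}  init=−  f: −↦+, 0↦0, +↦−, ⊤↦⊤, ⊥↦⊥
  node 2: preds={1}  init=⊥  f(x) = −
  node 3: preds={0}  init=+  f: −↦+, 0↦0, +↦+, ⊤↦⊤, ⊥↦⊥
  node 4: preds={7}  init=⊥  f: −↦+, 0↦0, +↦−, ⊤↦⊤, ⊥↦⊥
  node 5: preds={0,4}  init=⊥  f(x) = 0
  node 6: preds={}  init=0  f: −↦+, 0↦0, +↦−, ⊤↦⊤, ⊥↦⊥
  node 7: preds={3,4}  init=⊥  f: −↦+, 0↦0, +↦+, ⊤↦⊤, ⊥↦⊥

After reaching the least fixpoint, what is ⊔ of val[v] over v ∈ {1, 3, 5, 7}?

Iteration log — 15 steps:
  step 1. node 0  ⊔preds=⊤  new=⊤  old=⊥  +wl: 
  step 2. node 1  ⊔preds=⊥  new=−  stable
  step 3. node 2  ⊔preds=−  new=−  old=⊥  +wl: 
  step 4. node 3  ⊔preds=⊤  new=⊤  old=+  +wl: 0
  step 5. node 4  ⊔preds=⊥  new=⊥  stable
  step 6. node 5  ⊔preds=⊤  new=0  old=⊥  +wl: 1
  step 7. node 6  ⊔preds=⊥  new=0  stable
  step 8. node 7  ⊔preds=⊤  new=⊤  old=⊥  +wl: 4
  step 9. node 0  ⊔preds=⊤  new=⊤  stable
  step 10. node 1  ⊔preds=⊤  new=⊤  old=−  +wl: 0,2
  step 11. node 4  ⊔preds=⊤  new=⊤  old=⊥  +wl: 5,7
  step 12. node 0  ⊔preds=⊤  new=⊤  stable
  step 13. node 2  ⊔preds=⊤  new=−  stable
  step 14. node 5  ⊔preds=⊤  new=0  stable
  step 15. node 7  ⊔preds=⊤  new=⊤  stable

Least fixpoint reached:
  node 0: ⊤
  node 1: ⊤
  node 2: −
  node 3: ⊤
  node 4: ⊤
  node 5: 0
  node 6: 0
  node 7: ⊤

⊤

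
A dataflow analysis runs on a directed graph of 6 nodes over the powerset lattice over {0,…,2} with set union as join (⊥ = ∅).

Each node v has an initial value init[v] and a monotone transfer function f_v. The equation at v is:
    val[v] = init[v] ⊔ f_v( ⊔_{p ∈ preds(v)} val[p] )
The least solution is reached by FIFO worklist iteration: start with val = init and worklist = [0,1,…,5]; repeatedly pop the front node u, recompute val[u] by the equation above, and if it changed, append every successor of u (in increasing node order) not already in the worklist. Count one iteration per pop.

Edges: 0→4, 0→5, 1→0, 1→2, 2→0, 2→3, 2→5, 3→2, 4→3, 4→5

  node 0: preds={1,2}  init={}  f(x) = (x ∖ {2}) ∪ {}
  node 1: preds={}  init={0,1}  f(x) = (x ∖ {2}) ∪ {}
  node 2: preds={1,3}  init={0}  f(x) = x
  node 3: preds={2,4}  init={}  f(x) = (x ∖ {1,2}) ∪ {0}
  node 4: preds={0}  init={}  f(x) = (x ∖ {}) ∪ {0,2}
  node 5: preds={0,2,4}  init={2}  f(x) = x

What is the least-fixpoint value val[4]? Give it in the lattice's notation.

Iteration log — 9 steps:
  step 1. node 0  ⊔preds={0,1}  new={0,1}  old={}  +wl: 
  step 2. node 1  ⊔preds={}  new={0,1}  stable
  step 3. node 2  ⊔preds={0,1}  new={0,1}  old={0}  +wl: 0
  step 4. node 3  ⊔preds={0,1}  new={0}  old={}  +wl: 2
  step 5. node 4  ⊔preds={0,1}  new={0,1,2}  old={}  +wl: 3
  step 6. node 5  ⊔preds={0,1,2}  new={0,1,2}  old={2}  +wl: 
  step 7. node 0  ⊔preds={0,1}  new={0,1}  stable
  step 8. node 2  ⊔preds={0,1}  new={0,1}  stable
  step 9. node 3  ⊔preds={0,1,2}  new={0}  stable

Least fixpoint reached:
  node 0: {0,1}
  node 1: {0,1}
  node 2: {0,1}
  node 3: {0}
  node 4: {0,1,2}
  node 5: {0,1,2}

{0,1,2}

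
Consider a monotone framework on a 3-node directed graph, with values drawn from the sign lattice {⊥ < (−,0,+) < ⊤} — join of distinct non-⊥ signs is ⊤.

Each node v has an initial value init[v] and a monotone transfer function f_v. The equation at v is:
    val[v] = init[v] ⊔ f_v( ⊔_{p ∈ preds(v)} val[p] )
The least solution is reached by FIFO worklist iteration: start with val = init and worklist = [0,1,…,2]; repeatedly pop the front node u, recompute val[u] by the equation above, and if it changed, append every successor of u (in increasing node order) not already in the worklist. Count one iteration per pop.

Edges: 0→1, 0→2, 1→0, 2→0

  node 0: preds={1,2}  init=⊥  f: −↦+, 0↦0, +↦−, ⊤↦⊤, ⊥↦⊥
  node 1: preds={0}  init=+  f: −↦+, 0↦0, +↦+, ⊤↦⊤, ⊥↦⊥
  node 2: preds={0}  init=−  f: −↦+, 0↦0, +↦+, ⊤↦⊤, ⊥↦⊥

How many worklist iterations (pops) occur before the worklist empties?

Trace (4 dequeues):
  [1] u=0 | in ⊤ | out ⊤ | prev ⊥ | push {}
  [2] u=1 | in ⊤ | out ⊤ | prev + | push {0}
  [3] u=2 | in ⊤ | out ⊤ | prev − | push {}
  [4] u=0 | in ⊤ | out ⊤ | ==

Converged values:
  [0] ⊤
  [1] ⊤
  [2] ⊤

4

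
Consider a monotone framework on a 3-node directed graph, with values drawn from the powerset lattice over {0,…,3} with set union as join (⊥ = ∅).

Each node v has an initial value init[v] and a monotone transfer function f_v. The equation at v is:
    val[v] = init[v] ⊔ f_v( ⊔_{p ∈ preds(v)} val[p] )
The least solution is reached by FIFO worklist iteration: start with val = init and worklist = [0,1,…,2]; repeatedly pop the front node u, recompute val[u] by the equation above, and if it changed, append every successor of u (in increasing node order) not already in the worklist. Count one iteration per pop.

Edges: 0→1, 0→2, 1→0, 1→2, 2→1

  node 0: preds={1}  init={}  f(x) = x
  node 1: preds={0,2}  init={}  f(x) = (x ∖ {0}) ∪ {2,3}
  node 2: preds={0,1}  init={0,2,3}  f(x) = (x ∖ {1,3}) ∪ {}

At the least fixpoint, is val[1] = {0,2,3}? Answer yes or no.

Worklist (6 pops):
  #1 pop 0: in={} → {} (no change)
  #2 pop 1: in={0,2,3} → {2,3} (was {}); enqueue [0]
  #3 pop 2: in={2,3} → {0,2,3} (no change)
  #4 pop 0: in={2,3} → {2,3} (was {}); enqueue [1,2]
  #5 pop 1: in={0,2,3} → {2,3} (no change)
  #6 pop 2: in={2,3} → {0,2,3} (no change)

Fixpoint:
  val[0] = {2,3}
  val[1] = {2,3}
  val[2] = {0,2,3}

no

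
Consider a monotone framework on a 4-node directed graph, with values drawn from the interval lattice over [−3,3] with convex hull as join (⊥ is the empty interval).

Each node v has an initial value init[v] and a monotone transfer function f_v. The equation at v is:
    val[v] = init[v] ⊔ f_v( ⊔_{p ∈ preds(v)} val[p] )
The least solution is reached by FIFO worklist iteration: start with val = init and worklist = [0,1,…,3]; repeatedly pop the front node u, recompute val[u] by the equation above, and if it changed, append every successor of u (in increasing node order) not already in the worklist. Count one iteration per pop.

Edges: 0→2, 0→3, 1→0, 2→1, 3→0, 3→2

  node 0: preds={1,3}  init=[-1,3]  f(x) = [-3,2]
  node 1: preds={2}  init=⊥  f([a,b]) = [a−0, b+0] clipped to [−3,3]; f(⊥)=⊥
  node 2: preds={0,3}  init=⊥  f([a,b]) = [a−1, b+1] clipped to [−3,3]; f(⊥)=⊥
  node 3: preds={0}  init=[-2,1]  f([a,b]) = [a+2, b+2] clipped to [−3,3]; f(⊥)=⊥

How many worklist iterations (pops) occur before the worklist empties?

7

Iteration log — 7 steps:
  step 1. node 0  ⊔preds=[-2,1]  new=[-3,3]  old=[-1,3]  +wl: 
  step 2. node 1  ⊔preds=⊥  new=⊥  stable
  step 3. node 2  ⊔preds=[-3,3]  new=[-3,3]  old=⊥  +wl: 1
  step 4. node 3  ⊔preds=[-3,3]  new=[-2,3]  old=[-2,1]  +wl: 0,2
  step 5. node 1  ⊔preds=[-3,3]  new=[-3,3]  old=⊥  +wl: 
  step 6. node 0  ⊔preds=[-3,3]  new=[-3,3]  stable
  step 7. node 2  ⊔preds=[-3,3]  new=[-3,3]  stable

Least fixpoint reached:
  node 0: [-3,3]
  node 1: [-3,3]
  node 2: [-3,3]
  node 3: [-2,3]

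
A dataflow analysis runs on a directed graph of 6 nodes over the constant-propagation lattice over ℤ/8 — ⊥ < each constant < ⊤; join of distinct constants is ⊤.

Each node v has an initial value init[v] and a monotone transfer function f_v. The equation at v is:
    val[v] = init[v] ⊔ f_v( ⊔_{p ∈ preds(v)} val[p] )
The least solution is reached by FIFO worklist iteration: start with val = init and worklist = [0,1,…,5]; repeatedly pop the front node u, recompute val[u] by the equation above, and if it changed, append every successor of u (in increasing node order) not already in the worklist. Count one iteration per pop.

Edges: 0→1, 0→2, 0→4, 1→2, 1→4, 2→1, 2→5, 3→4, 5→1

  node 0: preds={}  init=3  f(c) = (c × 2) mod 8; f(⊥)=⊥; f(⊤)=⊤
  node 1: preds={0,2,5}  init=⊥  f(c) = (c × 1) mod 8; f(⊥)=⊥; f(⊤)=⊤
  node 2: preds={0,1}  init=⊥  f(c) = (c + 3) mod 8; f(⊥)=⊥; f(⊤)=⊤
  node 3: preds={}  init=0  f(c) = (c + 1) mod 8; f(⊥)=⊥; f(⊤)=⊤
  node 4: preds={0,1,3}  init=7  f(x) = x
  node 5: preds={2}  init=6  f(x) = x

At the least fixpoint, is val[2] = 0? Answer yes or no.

no

Worklist (7 pops):
  #1 pop 0: in=⊥ → 3 (no change)
  #2 pop 1: in=⊤ → ⊤ (was ⊥); enqueue []
  #3 pop 2: in=⊤ → ⊤ (was ⊥); enqueue [1]
  #4 pop 3: in=⊥ → 0 (no change)
  #5 pop 4: in=⊤ → ⊤ (was 7); enqueue []
  #6 pop 5: in=⊤ → ⊤ (was 6); enqueue []
  #7 pop 1: in=⊤ → ⊤ (no change)

Fixpoint:
  val[0] = 3
  val[1] = ⊤
  val[2] = ⊤
  val[3] = 0
  val[4] = ⊤
  val[5] = ⊤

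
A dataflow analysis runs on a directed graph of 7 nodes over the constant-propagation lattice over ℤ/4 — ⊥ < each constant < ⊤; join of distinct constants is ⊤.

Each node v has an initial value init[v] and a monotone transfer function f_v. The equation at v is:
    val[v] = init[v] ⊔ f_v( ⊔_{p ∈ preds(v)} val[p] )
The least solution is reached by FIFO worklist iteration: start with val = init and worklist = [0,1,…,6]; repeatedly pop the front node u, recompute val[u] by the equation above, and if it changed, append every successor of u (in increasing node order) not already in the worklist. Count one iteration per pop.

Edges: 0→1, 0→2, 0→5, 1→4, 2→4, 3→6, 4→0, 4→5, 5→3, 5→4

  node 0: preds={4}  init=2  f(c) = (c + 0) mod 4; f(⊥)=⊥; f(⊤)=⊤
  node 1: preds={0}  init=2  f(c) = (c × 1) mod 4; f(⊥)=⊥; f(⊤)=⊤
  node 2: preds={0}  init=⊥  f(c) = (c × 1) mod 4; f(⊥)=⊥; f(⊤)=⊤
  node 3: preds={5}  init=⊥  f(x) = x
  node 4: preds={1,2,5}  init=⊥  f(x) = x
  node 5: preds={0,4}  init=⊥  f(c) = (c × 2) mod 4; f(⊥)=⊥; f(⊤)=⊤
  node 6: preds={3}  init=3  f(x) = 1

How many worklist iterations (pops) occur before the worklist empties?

18

Trace (18 dequeues):
  [1] u=0 | in ⊥ | out 2 | ==
  [2] u=1 | in 2 | out 2 | ==
  [3] u=2 | in 2 | out 2 | prev ⊥ | push {}
  [4] u=3 | in ⊥ | out ⊥ | ==
  [5] u=4 | in 2 | out 2 | prev ⊥ | push {0}
  [6] u=5 | in 2 | out 0 | prev ⊥ | push {3,4}
  [7] u=6 | in ⊥ | out ⊤ | prev 3 | push {}
  [8] u=0 | in 2 | out 2 | ==
  [9] u=3 | in 0 | out 0 | prev ⊥ | push {6}
  [10] u=4 | in ⊤ | out ⊤ | prev 2 | push {0,5}
  [11] u=6 | in 0 | out ⊤ | ==
  [12] u=0 | in ⊤ | out ⊤ | prev 2 | push {1,2}
  [13] u=5 | in ⊤ | out ⊤ | prev 0 | push {3,4}
  [14] u=1 | in ⊤ | out ⊤ | prev 2 | push {}
  [15] u=2 | in ⊤ | out ⊤ | prev 2 | push {}
  [16] u=3 | in ⊤ | out ⊤ | prev 0 | push {6}
  [17] u=4 | in ⊤ | out ⊤ | ==
  [18] u=6 | in ⊤ | out ⊤ | ==

Converged values:
  [0] ⊤
  [1] ⊤
  [2] ⊤
  [3] ⊤
  [4] ⊤
  [5] ⊤
  [6] ⊤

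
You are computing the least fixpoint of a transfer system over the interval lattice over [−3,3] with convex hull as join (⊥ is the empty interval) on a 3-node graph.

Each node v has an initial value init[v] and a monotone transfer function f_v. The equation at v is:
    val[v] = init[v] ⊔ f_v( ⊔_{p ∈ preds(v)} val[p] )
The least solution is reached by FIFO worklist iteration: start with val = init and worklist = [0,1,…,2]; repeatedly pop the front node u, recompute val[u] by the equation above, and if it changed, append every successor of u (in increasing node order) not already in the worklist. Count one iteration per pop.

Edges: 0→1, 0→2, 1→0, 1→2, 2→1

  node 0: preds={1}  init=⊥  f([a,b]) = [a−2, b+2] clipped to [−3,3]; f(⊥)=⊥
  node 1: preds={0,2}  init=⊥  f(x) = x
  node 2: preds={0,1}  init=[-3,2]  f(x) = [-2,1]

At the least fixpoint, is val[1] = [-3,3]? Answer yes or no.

Iteration log — 7 steps:
  step 1. node 0  ⊔preds=⊥  new=⊥  stable
  step 2. node 1  ⊔preds=[-3,2]  new=[-3,2]  old=⊥  +wl: 0
  step 3. node 2  ⊔preds=[-3,2]  new=[-3,2]  stable
  step 4. node 0  ⊔preds=[-3,2]  new=[-3,3]  old=⊥  +wl: 1,2
  step 5. node 1  ⊔preds=[-3,3]  new=[-3,3]  old=[-3,2]  +wl: 0
  step 6. node 2  ⊔preds=[-3,3]  new=[-3,2]  stable
  step 7. node 0  ⊔preds=[-3,3]  new=[-3,3]  stable

Least fixpoint reached:
  node 0: [-3,3]
  node 1: [-3,3]
  node 2: [-3,2]

yes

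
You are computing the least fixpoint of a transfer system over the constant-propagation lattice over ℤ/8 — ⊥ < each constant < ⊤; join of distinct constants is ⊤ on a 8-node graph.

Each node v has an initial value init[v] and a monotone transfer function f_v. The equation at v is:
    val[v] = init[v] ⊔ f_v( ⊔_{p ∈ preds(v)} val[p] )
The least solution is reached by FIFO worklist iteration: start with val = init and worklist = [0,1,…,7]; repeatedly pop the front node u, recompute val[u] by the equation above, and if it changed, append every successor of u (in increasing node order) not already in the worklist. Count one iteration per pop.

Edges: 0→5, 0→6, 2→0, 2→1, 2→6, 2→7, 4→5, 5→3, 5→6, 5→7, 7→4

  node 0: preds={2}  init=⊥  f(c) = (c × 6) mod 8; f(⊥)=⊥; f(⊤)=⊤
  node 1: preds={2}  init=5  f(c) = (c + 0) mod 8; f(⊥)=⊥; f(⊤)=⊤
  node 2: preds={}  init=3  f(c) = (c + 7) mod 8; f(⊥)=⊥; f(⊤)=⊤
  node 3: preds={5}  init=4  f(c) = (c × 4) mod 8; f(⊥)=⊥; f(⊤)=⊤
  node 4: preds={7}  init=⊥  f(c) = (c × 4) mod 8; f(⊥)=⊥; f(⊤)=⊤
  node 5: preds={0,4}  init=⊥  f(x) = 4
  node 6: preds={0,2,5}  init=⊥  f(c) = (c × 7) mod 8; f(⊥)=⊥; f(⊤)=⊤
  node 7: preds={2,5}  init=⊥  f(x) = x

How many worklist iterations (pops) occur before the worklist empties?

Trace (11 dequeues):
  [1] u=0 | in 3 | out 2 | prev ⊥ | push {}
  [2] u=1 | in 3 | out ⊤ | prev 5 | push {}
  [3] u=2 | in ⊥ | out 3 | ==
  [4] u=3 | in ⊥ | out 4 | ==
  [5] u=4 | in ⊥ | out ⊥ | ==
  [6] u=5 | in 2 | out 4 | prev ⊥ | push {3}
  [7] u=6 | in ⊤ | out ⊤ | prev ⊥ | push {}
  [8] u=7 | in ⊤ | out ⊤ | prev ⊥ | push {4}
  [9] u=3 | in 4 | out ⊤ | prev 4 | push {}
  [10] u=4 | in ⊤ | out ⊤ | prev ⊥ | push {5}
  [11] u=5 | in ⊤ | out 4 | ==

Converged values:
  [0] 2
  [1] ⊤
  [2] 3
  [3] ⊤
  [4] ⊤
  [5] 4
  [6] ⊤
  [7] ⊤

11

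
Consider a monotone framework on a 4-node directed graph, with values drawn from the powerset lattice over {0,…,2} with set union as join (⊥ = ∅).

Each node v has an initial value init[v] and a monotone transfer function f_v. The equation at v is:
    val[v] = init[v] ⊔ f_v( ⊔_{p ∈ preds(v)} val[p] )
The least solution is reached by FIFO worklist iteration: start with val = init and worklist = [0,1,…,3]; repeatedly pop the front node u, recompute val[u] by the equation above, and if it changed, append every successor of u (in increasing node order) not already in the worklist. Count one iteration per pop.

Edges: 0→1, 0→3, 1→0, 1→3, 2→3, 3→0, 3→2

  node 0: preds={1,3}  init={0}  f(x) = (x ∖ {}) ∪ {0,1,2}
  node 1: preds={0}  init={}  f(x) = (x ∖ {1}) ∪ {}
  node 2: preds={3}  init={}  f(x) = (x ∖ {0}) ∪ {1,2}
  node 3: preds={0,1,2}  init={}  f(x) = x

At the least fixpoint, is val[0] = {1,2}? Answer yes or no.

Worklist (6 pops):
  #1 pop 0: in={} → {0,1,2} (was {0}); enqueue []
  #2 pop 1: in={0,1,2} → {0,2} (was {}); enqueue [0]
  #3 pop 2: in={} → {1,2} (was {}); enqueue []
  #4 pop 3: in={0,1,2} → {0,1,2} (was {}); enqueue [2]
  #5 pop 0: in={0,1,2} → {0,1,2} (no change)
  #6 pop 2: in={0,1,2} → {1,2} (no change)

Fixpoint:
  val[0] = {0,1,2}
  val[1] = {0,2}
  val[2] = {1,2}
  val[3] = {0,1,2}

no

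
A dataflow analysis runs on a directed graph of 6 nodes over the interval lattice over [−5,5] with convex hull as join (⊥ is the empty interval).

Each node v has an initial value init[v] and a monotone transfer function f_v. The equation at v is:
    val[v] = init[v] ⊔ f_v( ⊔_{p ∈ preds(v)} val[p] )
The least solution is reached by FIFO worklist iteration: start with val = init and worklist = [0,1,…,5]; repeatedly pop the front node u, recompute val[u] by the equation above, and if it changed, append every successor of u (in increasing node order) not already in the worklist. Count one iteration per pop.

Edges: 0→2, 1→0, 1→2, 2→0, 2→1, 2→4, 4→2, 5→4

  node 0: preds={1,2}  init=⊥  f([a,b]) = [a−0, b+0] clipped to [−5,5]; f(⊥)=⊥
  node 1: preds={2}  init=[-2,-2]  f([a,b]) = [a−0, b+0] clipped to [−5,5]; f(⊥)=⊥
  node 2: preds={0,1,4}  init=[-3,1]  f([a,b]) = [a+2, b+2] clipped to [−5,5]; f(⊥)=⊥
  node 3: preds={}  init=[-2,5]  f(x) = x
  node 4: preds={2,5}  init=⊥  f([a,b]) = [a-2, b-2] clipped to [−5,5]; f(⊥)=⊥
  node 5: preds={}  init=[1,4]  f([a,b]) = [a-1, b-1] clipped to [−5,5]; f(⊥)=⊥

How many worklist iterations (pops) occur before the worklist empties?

14

Iteration log — 14 steps:
  step 1. node 0  ⊔preds=[-3,1]  new=[-3,1]  old=⊥  +wl: 
  step 2. node 1  ⊔preds=[-3,1]  new=[-3,1]  old=[-2,-2]  +wl: 0
  step 3. node 2  ⊔preds=[-3,1]  new=[-3,3]  old=[-3,1]  +wl: 1
  step 4. node 3  ⊔preds=⊥  new=[-2,5]  stable
  step 5. node 4  ⊔preds=[-3,4]  new=[-5,2]  old=⊥  +wl: 2
  step 6. node 5  ⊔preds=⊥  new=[1,4]  stable
  step 7. node 0  ⊔preds=[-3,3]  new=[-3,3]  old=[-3,1]  +wl: 
  step 8. node 1  ⊔preds=[-3,3]  new=[-3,3]  old=[-3,1]  +wl: 0
  step 9. node 2  ⊔preds=[-5,3]  new=[-3,5]  old=[-3,3]  +wl: 1,4
  step 10. node 0  ⊔preds=[-3,5]  new=[-3,5]  old=[-3,3]  +wl: 2
  step 11. node 1  ⊔preds=[-3,5]  new=[-3,5]  old=[-3,3]  +wl: 0
  step 12. node 4  ⊔preds=[-3,5]  new=[-5,3]  old=[-5,2]  +wl: 
  step 13. node 2  ⊔preds=[-5,5]  new=[-3,5]  stable
  step 14. node 0  ⊔preds=[-3,5]  new=[-3,5]  stable

Least fixpoint reached:
  node 0: [-3,5]
  node 1: [-3,5]
  node 2: [-3,5]
  node 3: [-2,5]
  node 4: [-5,3]
  node 5: [1,4]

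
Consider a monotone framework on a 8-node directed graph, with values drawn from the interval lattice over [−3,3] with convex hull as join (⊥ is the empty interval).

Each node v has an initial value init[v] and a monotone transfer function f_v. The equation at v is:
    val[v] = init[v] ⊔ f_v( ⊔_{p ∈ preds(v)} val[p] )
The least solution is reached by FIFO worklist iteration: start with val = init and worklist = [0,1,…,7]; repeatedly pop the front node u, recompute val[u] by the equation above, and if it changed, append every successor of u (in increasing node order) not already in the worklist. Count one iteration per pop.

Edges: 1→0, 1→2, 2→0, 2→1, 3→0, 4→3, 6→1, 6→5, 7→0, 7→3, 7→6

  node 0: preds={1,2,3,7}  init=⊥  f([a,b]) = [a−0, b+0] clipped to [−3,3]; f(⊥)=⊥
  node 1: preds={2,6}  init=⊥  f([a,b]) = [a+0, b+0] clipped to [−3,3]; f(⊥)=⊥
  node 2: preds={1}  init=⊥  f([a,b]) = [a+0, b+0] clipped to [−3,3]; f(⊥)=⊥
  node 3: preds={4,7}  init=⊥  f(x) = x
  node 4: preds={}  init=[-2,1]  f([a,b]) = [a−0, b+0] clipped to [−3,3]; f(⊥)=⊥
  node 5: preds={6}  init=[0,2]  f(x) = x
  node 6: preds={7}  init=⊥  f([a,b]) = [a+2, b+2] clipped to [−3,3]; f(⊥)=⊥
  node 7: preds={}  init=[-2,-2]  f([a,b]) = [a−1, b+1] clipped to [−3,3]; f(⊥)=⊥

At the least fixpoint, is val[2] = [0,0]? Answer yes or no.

Trace (15 dequeues):
  [1] u=0 | in [-2,-2] | out [-2,-2] | prev ⊥ | push {}
  [2] u=1 | in ⊥ | out ⊥ | ==
  [3] u=2 | in ⊥ | out ⊥ | ==
  [4] u=3 | in [-2,1] | out [-2,1] | prev ⊥ | push {0}
  [5] u=4 | in ⊥ | out [-2,1] | ==
  [6] u=5 | in ⊥ | out [0,2] | ==
  [7] u=6 | in [-2,-2] | out [0,0] | prev ⊥ | push {1,5}
  [8] u=7 | in ⊥ | out [-2,-2] | ==
  [9] u=0 | in [-2,1] | out [-2,1] | prev [-2,-2] | push {}
  [10] u=1 | in [0,0] | out [0,0] | prev ⊥ | push {0,2}
  [11] u=5 | in [0,0] | out [0,2] | ==
  [12] u=0 | in [-2,1] | out [-2,1] | ==
  [13] u=2 | in [0,0] | out [0,0] | prev ⊥ | push {0,1}
  [14] u=0 | in [-2,1] | out [-2,1] | ==
  [15] u=1 | in [0,0] | out [0,0] | ==

Converged values:
  [0] [-2,1]
  [1] [0,0]
  [2] [0,0]
  [3] [-2,1]
  [4] [-2,1]
  [5] [0,2]
  [6] [0,0]
  [7] [-2,-2]

yes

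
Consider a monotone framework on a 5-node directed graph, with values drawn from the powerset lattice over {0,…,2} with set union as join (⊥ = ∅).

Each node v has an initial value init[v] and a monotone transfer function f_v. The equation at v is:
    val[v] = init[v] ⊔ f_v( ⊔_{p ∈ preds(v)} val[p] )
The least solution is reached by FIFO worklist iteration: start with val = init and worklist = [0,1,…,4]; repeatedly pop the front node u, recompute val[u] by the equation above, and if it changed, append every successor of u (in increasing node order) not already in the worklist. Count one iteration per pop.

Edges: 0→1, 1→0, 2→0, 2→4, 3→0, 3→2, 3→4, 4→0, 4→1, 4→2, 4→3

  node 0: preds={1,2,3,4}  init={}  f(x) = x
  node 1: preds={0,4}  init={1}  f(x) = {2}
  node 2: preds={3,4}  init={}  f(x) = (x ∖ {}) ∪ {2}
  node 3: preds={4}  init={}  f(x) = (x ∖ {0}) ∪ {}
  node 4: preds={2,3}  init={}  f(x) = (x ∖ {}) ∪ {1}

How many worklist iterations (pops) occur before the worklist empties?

12

Worklist (12 pops):
  #1 pop 0: in={1} → {1} (was {}); enqueue []
  #2 pop 1: in={1} → {1,2} (was {1}); enqueue [0]
  #3 pop 2: in={} → {2} (was {}); enqueue []
  #4 pop 3: in={} → {} (no change)
  #5 pop 4: in={2} → {1,2} (was {}); enqueue [1,2,3]
  #6 pop 0: in={1,2} → {1,2} (was {1}); enqueue []
  #7 pop 1: in={1,2} → {1,2} (no change)
  #8 pop 2: in={1,2} → {1,2} (was {2}); enqueue [0,4]
  #9 pop 3: in={1,2} → {1,2} (was {}); enqueue [2]
  #10 pop 0: in={1,2} → {1,2} (no change)
  #11 pop 4: in={1,2} → {1,2} (no change)
  #12 pop 2: in={1,2} → {1,2} (no change)

Fixpoint:
  val[0] = {1,2}
  val[1] = {1,2}
  val[2] = {1,2}
  val[3] = {1,2}
  val[4] = {1,2}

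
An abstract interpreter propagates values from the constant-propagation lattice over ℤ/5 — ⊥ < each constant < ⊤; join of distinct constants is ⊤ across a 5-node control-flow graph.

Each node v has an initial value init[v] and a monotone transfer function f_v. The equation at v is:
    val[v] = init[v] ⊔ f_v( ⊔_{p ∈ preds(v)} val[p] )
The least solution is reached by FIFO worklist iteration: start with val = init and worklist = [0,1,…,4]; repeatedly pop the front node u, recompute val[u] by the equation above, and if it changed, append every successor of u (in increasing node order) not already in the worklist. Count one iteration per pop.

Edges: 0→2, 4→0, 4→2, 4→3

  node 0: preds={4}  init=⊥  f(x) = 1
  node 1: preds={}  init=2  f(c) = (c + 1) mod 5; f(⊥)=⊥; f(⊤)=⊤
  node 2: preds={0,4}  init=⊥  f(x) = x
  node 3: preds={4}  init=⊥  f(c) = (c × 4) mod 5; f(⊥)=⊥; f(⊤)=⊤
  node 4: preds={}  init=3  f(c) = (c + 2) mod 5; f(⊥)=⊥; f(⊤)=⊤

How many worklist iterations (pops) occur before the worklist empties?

Worklist (5 pops):
  #1 pop 0: in=3 → 1 (was ⊥); enqueue []
  #2 pop 1: in=⊥ → 2 (no change)
  #3 pop 2: in=⊤ → ⊤ (was ⊥); enqueue []
  #4 pop 3: in=3 → 2 (was ⊥); enqueue []
  #5 pop 4: in=⊥ → 3 (no change)

Fixpoint:
  val[0] = 1
  val[1] = 2
  val[2] = ⊤
  val[3] = 2
  val[4] = 3

5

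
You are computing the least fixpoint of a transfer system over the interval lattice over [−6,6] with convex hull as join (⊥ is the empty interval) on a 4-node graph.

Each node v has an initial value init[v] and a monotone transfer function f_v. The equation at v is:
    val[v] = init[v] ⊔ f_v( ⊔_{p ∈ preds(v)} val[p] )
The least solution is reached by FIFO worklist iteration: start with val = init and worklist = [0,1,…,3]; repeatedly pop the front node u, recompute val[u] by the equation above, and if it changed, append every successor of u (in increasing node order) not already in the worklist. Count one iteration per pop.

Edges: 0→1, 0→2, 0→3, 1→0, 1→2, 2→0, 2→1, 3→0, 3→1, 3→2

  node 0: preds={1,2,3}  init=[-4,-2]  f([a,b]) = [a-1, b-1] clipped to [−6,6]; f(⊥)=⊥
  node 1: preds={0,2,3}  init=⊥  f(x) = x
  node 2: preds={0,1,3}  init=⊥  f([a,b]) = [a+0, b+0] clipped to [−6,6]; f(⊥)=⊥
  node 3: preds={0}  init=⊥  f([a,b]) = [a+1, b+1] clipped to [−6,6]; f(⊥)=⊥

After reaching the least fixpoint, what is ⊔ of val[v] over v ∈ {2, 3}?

Trace (15 dequeues):
  [1] u=0 | in ⊥ | out [-4,-2] | ==
  [2] u=1 | in [-4,-2] | out [-4,-2] | prev ⊥ | push {0}
  [3] u=2 | in [-4,-2] | out [-4,-2] | prev ⊥ | push {1}
  [4] u=3 | in [-4,-2] | out [-3,-1] | prev ⊥ | push {2}
  [5] u=0 | in [-4,-1] | out [-5,-2] | prev [-4,-2] | push {3}
  [6] u=1 | in [-5,-1] | out [-5,-1] | prev [-4,-2] | push {0}
  [7] u=2 | in [-5,-1] | out [-5,-1] | prev [-4,-2] | push {1}
  [8] u=3 | in [-5,-2] | out [-4,-1] | prev [-3,-1] | push {2}
  [9] u=0 | in [-5,-1] | out [-6,-2] | prev [-5,-2] | push {3}
  [10] u=1 | in [-6,-1] | out [-6,-1] | prev [-5,-1] | push {0}
  [11] u=2 | in [-6,-1] | out [-6,-1] | prev [-5,-1] | push {1}
  [12] u=3 | in [-6,-2] | out [-5,-1] | prev [-4,-1] | push {2}
  [13] u=0 | in [-6,-1] | out [-6,-2] | ==
  [14] u=1 | in [-6,-1] | out [-6,-1] | ==
  [15] u=2 | in [-6,-1] | out [-6,-1] | ==

Converged values:
  [0] [-6,-2]
  [1] [-6,-1]
  [2] [-6,-1]
  [3] [-5,-1]

[-6,-1]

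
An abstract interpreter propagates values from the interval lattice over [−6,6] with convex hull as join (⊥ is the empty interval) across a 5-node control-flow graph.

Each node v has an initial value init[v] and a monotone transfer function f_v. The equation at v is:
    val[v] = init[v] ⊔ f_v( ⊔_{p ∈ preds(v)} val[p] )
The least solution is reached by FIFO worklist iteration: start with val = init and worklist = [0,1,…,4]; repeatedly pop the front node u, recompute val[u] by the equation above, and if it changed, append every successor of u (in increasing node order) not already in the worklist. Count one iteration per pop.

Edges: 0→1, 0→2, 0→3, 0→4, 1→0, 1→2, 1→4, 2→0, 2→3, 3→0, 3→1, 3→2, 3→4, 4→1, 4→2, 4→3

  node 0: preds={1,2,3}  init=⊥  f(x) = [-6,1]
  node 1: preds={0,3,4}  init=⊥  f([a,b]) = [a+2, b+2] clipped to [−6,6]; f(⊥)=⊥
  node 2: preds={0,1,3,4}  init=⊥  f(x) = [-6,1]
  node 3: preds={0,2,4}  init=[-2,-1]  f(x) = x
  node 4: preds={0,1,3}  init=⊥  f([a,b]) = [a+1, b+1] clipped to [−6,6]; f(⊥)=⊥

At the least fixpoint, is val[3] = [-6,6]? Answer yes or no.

yes

Iteration log — 18 steps:
  step 1. node 0  ⊔preds=[-2,-1]  new=[-6,1]  old=⊥  +wl: 
  step 2. node 1  ⊔preds=[-6,1]  new=[-4,3]  old=⊥  +wl: 0
  step 3. node 2  ⊔preds=[-6,3]  new=[-6,1]  old=⊥  +wl: 
  step 4. node 3  ⊔preds=[-6,1]  new=[-6,1]  old=[-2,-1]  +wl: 1,2
  step 5. node 4  ⊔preds=[-6,3]  new=[-5,4]  old=⊥  +wl: 3
  step 6. node 0  ⊔preds=[-6,3]  new=[-6,1]  stable
  step 7. node 1  ⊔preds=[-6,4]  new=[-4,6]  old=[-4,3]  +wl: 0,4
  step 8. node 2  ⊔preds=[-6,6]  new=[-6,1]  stable
  step 9. node 3  ⊔preds=[-6,4]  new=[-6,4]  old=[-6,1]  +wl: 1,2
  step 10. node 0  ⊔preds=[-6,6]  new=[-6,1]  stable
  step 11. node 4  ⊔preds=[-6,6]  new=[-5,6]  old=[-5,4]  +wl: 3
  step 12. node 1  ⊔preds=[-6,6]  new=[-4,6]  stable
  step 13. node 2  ⊔preds=[-6,6]  new=[-6,1]  stable
  step 14. node 3  ⊔preds=[-6,6]  new=[-6,6]  old=[-6,4]  +wl: 0,1,2,4
  step 15. node 0  ⊔preds=[-6,6]  new=[-6,1]  stable
  step 16. node 1  ⊔preds=[-6,6]  new=[-4,6]  stable
  step 17. node 2  ⊔preds=[-6,6]  new=[-6,1]  stable
  step 18. node 4  ⊔preds=[-6,6]  new=[-5,6]  stable

Least fixpoint reached:
  node 0: [-6,1]
  node 1: [-4,6]
  node 2: [-6,1]
  node 3: [-6,6]
  node 4: [-5,6]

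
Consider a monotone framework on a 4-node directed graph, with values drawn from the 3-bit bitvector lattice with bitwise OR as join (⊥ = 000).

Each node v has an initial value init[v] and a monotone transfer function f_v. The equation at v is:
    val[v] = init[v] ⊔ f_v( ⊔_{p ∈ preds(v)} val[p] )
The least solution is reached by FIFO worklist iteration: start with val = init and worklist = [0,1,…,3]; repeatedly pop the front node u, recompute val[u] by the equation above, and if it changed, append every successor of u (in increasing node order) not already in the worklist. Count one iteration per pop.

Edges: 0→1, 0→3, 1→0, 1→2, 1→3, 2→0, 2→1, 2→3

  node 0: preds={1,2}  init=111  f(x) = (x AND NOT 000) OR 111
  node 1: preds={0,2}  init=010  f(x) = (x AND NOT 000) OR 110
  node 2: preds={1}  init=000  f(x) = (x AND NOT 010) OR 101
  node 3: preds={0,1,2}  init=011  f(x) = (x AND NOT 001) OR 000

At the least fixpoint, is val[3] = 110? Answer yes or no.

no

Worklist (6 pops):
  #1 pop 0: in=010 → 111 (no change)
  #2 pop 1: in=111 → 111 (was 010); enqueue [0]
  #3 pop 2: in=111 → 101 (was 000); enqueue [1]
  #4 pop 3: in=111 → 111 (was 011); enqueue []
  #5 pop 0: in=111 → 111 (no change)
  #6 pop 1: in=111 → 111 (no change)

Fixpoint:
  val[0] = 111
  val[1] = 111
  val[2] = 101
  val[3] = 111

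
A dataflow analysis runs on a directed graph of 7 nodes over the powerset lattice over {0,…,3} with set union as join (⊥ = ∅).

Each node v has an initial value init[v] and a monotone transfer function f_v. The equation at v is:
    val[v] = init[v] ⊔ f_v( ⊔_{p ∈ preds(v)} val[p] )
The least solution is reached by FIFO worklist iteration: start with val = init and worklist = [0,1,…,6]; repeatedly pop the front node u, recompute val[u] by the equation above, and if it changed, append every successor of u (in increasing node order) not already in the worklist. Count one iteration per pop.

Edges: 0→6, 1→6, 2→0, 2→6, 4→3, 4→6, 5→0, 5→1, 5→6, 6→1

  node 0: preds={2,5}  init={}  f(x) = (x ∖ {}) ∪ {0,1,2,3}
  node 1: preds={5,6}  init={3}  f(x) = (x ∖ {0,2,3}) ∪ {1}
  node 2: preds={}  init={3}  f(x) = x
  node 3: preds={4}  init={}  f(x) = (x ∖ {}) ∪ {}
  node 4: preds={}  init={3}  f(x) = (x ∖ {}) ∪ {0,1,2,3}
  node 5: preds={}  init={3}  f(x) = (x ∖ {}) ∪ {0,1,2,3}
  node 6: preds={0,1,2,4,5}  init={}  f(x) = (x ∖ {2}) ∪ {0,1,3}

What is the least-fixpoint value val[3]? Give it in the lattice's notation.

{0,1,2,3}

Trace (10 dequeues):
  [1] u=0 | in {3} | out {0,1,2,3} | prev {} | push {}
  [2] u=1 | in {3} | out {1,3} | prev {3} | push {}
  [3] u=2 | in {} | out {3} | ==
  [4] u=3 | in {3} | out {3} | prev {} | push {}
  [5] u=4 | in {} | out {0,1,2,3} | prev {3} | push {3}
  [6] u=5 | in {} | out {0,1,2,3} | prev {3} | push {0,1}
  [7] u=6 | in {0,1,2,3} | out {0,1,3} | prev {} | push {}
  [8] u=3 | in {0,1,2,3} | out {0,1,2,3} | prev {3} | push {}
  [9] u=0 | in {0,1,2,3} | out {0,1,2,3} | ==
  [10] u=1 | in {0,1,2,3} | out {1,3} | ==

Converged values:
  [0] {0,1,2,3}
  [1] {1,3}
  [2] {3}
  [3] {0,1,2,3}
  [4] {0,1,2,3}
  [5] {0,1,2,3}
  [6] {0,1,3}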